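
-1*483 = -483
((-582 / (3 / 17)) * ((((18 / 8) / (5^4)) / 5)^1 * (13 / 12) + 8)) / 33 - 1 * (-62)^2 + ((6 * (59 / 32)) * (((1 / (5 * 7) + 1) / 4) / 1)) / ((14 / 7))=-107234145083 / 23100000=-4642.17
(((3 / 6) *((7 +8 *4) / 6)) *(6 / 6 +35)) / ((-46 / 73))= -8541 / 46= -185.67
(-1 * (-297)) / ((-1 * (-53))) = 5.60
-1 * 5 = -5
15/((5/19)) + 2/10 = 286/5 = 57.20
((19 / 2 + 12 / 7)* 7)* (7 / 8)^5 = 2638699 / 65536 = 40.26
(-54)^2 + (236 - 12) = 3140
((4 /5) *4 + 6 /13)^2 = 56644 /4225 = 13.41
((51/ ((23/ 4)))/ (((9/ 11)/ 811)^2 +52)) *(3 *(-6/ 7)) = -292233332952/ 666279278693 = -0.44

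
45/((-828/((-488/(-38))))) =-305/437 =-0.70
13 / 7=1.86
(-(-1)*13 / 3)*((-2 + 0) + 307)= 3965 / 3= 1321.67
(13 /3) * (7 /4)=91 /12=7.58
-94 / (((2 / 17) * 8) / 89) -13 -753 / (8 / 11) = -39749 / 4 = -9937.25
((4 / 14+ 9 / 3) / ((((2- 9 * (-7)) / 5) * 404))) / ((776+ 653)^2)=23 / 75073595324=0.00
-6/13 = -0.46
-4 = -4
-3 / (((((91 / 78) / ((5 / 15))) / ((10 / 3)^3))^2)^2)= -16000000000000 / 425329947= -37617.85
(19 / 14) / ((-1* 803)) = -19 / 11242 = -0.00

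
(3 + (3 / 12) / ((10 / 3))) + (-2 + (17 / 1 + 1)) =763 / 40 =19.08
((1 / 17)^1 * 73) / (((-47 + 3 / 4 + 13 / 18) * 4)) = -657 / 27863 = -0.02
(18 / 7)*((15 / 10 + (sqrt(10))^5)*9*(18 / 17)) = 4374 / 119 + 291600*sqrt(10) / 119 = 7785.67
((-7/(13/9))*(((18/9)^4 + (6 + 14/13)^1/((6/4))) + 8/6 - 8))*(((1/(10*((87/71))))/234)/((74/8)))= -272356/106082145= -0.00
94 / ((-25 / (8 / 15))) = -752 / 375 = -2.01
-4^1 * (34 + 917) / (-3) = 1268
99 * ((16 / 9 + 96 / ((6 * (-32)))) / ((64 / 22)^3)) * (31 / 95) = 10439033 / 6225920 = 1.68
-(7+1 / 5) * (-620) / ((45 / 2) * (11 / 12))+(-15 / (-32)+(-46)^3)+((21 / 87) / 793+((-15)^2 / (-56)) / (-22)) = -27516025375763 / 283323040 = -97118.91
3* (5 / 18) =5 / 6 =0.83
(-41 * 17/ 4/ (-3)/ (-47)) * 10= -3485/ 282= -12.36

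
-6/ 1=-6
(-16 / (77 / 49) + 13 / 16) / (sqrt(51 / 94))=-97 * sqrt(4794) / 528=-12.72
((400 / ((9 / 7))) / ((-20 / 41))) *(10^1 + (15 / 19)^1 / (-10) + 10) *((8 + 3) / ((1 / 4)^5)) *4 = -97888215040 / 171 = -572445701.99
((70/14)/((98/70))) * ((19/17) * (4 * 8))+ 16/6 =46552/357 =130.40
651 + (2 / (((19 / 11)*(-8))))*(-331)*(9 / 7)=712.60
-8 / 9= -0.89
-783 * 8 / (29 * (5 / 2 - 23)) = 432 / 41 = 10.54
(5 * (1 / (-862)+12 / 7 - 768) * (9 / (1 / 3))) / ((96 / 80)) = -86207.27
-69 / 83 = -0.83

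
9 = 9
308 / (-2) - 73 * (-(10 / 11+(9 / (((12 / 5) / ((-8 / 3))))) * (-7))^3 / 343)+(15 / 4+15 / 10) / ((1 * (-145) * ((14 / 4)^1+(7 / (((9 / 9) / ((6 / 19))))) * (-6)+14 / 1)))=230595146730679 / 3045075110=75727.24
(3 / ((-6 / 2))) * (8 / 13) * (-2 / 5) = 16 / 65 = 0.25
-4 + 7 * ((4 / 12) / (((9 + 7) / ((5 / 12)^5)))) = -47753869 / 11943936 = -4.00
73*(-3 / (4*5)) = -219 / 20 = -10.95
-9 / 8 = -1.12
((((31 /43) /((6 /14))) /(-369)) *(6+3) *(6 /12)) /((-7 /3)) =31 /3526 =0.01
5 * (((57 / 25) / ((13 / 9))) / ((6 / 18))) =1539 / 65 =23.68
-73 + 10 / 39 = -2837 / 39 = -72.74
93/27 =31/9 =3.44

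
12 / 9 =4 / 3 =1.33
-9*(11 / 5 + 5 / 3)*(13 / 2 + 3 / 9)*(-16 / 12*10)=9512 / 3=3170.67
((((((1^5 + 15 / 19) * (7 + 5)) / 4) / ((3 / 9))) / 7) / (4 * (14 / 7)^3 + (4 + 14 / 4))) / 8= 153 / 21014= 0.01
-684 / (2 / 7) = -2394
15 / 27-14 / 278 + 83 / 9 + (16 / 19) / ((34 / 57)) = 236897 / 21267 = 11.14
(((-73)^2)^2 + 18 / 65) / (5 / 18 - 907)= -33225942294 / 1060865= -31319.67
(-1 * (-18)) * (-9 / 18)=-9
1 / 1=1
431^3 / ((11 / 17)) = 123733713.36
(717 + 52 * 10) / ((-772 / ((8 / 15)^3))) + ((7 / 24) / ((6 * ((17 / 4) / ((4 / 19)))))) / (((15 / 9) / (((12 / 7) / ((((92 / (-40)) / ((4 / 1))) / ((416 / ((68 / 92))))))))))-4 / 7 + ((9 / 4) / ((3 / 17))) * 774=493991131591211 / 50073801750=9865.26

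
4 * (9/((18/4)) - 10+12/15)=-144/5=-28.80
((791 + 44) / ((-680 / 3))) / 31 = -501 / 4216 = -0.12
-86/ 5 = -17.20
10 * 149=1490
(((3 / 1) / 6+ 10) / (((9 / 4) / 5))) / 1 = 70 / 3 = 23.33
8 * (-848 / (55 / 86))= -583424 / 55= -10607.71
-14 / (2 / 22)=-154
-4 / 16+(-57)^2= 12995 / 4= 3248.75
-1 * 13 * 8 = -104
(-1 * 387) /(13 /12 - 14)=4644 /155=29.96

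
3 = 3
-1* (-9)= 9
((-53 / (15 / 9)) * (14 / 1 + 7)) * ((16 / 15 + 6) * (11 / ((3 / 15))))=-1297758 / 5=-259551.60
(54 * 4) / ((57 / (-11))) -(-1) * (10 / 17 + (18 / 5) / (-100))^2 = -14200840229 / 343187500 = -41.38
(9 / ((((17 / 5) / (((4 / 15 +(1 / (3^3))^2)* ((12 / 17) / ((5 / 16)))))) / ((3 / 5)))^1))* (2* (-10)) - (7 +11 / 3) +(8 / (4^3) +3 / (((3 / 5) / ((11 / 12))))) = -2620801 / 104040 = -25.19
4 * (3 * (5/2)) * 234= 7020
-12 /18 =-2 /3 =-0.67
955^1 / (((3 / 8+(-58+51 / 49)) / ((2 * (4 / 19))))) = -2994880 / 421439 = -7.11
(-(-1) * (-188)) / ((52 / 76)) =-3572 / 13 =-274.77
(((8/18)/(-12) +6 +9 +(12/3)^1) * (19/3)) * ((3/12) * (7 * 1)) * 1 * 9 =17024/9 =1891.56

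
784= 784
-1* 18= -18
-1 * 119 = -119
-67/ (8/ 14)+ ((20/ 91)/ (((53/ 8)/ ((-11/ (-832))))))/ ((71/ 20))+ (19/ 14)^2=-3596276435/ 31161403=-115.41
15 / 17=0.88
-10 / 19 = -0.53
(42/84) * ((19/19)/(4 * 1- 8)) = -1/8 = -0.12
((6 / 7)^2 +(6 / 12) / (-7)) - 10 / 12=-25 / 147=-0.17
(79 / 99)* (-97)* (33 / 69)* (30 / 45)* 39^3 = -33671222 / 23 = -1463966.17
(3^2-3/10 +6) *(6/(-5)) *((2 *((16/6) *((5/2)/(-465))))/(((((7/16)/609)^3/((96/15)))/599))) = 20266584955158528/3875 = 5230086440040.91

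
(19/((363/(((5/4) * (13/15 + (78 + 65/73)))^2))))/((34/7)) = 253605316237/2367738648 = 107.11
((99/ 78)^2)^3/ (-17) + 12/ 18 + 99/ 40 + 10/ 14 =1990624534991/ 551414660160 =3.61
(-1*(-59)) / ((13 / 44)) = 2596 / 13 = 199.69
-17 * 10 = -170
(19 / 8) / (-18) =-19 / 144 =-0.13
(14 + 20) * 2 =68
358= 358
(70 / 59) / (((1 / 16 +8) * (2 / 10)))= 5600 / 7611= 0.74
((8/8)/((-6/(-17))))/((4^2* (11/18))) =51/176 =0.29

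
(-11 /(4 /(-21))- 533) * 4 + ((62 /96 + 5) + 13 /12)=-90925 /48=-1894.27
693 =693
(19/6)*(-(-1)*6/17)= 19/17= 1.12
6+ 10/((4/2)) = 11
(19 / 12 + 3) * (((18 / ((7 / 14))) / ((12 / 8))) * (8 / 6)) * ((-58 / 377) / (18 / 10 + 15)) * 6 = -2200 / 273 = -8.06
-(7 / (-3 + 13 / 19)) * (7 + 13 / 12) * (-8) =-12901 / 66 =-195.47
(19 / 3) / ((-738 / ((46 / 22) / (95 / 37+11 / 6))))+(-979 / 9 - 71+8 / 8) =-708985012 / 3965643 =-178.78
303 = 303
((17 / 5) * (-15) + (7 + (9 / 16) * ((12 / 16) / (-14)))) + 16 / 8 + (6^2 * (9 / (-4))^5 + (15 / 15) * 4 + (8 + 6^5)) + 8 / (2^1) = 5674.03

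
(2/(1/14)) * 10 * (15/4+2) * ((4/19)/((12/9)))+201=8649/19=455.21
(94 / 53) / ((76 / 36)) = 846 / 1007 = 0.84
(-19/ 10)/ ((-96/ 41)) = 779/ 960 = 0.81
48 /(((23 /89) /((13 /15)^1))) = 18512 /115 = 160.97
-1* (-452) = 452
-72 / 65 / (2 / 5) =-36 / 13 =-2.77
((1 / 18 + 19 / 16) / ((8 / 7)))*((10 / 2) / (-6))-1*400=-2771065 / 6912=-400.91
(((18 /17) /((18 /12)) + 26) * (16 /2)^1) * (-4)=-14528 /17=-854.59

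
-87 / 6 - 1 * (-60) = 91 / 2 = 45.50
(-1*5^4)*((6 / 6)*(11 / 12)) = -6875 / 12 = -572.92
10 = 10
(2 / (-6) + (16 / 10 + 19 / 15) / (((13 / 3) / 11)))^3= 2482309864 / 7414875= 334.77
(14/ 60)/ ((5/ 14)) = 49/ 75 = 0.65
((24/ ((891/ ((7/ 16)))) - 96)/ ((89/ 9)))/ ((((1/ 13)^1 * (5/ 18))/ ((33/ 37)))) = -180297/ 445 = -405.16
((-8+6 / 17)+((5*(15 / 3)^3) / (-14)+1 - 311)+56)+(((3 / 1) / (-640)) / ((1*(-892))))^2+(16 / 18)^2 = -959693507215273249 / 3141388409241600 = -305.50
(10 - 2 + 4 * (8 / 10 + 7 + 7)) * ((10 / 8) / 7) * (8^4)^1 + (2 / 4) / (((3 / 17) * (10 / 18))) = 491571 / 10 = 49157.10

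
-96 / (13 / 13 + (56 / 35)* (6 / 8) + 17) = -5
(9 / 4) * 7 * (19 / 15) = 399 / 20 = 19.95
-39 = -39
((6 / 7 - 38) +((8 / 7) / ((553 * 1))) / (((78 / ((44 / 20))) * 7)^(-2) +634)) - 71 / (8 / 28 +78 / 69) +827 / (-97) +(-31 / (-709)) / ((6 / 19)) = -3919681101743276210729 / 40972504427757741972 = -95.67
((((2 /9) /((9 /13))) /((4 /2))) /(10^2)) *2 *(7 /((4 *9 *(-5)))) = -0.00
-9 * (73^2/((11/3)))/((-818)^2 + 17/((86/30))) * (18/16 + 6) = -352657233/2531987656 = -0.14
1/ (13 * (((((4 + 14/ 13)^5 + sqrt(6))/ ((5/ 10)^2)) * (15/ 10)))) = 993551963976/ 261389342293307447 - 10604499373 * sqrt(6)/ 9410016322559068092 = 0.00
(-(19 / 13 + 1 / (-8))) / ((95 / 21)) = -2919 / 9880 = -0.30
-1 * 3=-3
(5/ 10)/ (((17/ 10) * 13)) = 0.02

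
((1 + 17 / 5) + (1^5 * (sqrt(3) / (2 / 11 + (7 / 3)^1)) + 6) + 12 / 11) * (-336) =-212352 / 55 -11088 * sqrt(3) / 83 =-4092.33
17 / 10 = 1.70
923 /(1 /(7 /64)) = 6461 /64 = 100.95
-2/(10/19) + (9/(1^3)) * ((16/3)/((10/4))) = 77/5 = 15.40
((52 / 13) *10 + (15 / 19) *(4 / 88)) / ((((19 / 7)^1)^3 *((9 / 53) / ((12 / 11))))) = 608451130 / 47306523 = 12.86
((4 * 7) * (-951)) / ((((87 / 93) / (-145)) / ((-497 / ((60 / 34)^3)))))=-167966297429 / 450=-373258438.73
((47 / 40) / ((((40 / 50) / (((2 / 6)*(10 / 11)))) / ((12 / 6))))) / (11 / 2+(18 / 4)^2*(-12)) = -47 / 12540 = -0.00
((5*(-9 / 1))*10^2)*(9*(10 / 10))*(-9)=364500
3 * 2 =6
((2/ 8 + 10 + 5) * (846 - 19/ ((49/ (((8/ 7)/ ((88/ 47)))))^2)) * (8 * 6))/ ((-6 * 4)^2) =734636149343/ 683305392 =1075.12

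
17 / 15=1.13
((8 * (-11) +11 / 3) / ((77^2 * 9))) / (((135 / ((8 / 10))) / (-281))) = 25852 / 9823275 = 0.00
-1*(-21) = 21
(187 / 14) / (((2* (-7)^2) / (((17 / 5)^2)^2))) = 15618427 / 857500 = 18.21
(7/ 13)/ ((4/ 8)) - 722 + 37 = -683.92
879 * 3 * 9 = 23733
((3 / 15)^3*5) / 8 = 1 / 200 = 0.00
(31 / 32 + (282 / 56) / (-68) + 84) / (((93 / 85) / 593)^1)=958522235 / 20832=46012.01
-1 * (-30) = 30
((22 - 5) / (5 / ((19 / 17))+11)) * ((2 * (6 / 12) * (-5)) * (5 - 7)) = 1615 / 147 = 10.99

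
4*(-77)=-308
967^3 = 904231063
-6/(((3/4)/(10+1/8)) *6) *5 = -135/2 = -67.50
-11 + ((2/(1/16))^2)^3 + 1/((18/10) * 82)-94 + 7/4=1584842779837/1476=1073741720.76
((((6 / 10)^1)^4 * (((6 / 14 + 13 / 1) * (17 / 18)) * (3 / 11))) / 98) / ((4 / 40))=21573 / 471625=0.05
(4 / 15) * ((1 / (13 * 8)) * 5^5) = 625 / 78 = 8.01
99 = 99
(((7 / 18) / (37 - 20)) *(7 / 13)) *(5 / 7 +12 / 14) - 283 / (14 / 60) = -33772681 / 27846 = -1212.84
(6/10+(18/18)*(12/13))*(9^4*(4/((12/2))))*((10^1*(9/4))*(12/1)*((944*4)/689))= 88295733504/8957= 9857735.12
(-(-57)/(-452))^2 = 0.02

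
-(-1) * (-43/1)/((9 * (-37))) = 43/333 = 0.13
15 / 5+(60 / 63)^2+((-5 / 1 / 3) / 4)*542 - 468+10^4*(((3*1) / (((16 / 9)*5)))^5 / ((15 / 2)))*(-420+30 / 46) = -5215358738041 / 1661829120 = -3138.32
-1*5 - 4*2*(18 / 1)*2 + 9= -284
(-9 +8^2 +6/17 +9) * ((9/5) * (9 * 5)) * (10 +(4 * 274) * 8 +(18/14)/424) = 45756115.34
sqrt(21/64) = sqrt(21)/8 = 0.57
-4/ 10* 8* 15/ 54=-8/ 9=-0.89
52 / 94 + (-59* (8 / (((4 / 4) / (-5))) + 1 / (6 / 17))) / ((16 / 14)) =4329901 / 2256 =1919.28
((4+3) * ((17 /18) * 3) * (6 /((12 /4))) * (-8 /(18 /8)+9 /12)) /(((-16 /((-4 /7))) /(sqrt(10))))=-12.57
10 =10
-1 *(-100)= 100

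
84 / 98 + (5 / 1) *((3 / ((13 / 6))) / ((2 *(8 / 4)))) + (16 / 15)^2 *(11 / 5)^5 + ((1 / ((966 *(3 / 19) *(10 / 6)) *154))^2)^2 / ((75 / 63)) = 1450216337527165394787526097 / 23686750032025740660000000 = 61.22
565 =565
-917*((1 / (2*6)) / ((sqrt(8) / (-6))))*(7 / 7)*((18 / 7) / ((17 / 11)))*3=38907*sqrt(2) / 68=809.16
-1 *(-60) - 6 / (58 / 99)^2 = 42.52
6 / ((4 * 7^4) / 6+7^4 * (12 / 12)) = 18 / 12005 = 0.00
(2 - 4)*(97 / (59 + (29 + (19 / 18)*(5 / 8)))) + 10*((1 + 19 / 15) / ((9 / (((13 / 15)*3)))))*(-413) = -4664900924 / 1723545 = -2706.57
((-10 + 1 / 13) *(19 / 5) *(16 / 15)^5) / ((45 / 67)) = -57398001664 / 740390625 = -77.52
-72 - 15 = -87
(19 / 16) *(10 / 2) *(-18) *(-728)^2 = -56642040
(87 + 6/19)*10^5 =8731578.95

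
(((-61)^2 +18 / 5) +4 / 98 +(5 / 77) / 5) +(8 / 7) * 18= 10093382 / 2695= 3745.23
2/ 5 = 0.40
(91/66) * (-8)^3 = -23296/33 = -705.94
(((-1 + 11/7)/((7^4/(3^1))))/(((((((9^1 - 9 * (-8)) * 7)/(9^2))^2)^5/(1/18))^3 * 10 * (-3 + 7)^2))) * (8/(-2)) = -1/7364235377644523355912030648331920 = -0.00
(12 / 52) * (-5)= -15 / 13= -1.15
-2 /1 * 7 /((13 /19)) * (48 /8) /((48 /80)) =-204.62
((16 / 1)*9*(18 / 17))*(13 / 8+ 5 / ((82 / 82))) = 17172 / 17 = 1010.12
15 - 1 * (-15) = 30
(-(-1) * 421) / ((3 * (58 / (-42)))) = -2947 / 29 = -101.62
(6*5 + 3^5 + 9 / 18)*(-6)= -1641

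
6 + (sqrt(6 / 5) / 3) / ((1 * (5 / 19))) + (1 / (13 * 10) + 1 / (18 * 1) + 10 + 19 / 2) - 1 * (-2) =19 * sqrt(30) / 75 + 32249 / 1170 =28.95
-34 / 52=-17 / 26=-0.65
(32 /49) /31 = 32 /1519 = 0.02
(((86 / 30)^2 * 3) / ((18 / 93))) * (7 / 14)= 57319 / 900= 63.69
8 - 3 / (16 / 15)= 5.19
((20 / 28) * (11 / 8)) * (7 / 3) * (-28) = -385 / 6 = -64.17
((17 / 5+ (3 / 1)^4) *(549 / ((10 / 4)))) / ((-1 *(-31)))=463356 / 775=597.88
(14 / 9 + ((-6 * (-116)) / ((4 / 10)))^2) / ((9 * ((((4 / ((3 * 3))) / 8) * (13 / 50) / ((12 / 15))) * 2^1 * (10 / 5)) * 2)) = 2328924.27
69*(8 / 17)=552 / 17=32.47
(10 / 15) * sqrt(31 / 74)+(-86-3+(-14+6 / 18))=-308 / 3+sqrt(2294) / 111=-102.24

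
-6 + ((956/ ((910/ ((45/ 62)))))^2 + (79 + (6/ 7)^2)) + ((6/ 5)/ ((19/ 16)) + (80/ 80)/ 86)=4898281532451/ 65017194970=75.34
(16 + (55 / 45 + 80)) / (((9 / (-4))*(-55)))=700 / 891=0.79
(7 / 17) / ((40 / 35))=49 / 136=0.36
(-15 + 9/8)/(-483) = 37/1288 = 0.03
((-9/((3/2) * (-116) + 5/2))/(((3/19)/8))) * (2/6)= 304/343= 0.89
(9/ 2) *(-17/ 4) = -153/ 8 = -19.12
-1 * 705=-705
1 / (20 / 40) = 2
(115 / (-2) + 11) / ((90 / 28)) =-217 / 15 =-14.47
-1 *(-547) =547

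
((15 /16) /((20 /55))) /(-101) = -165 /6464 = -0.03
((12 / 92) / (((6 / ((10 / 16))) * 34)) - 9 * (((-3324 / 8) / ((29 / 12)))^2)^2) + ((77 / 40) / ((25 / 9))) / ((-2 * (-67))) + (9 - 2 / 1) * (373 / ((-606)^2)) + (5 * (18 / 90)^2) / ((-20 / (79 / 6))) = -53511658890294411695494817651 / 6804383770143252000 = -7864291712.22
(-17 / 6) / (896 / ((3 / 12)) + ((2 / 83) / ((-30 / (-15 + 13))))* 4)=-7055 / 8924176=-0.00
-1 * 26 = -26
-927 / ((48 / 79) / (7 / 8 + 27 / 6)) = -1049673 / 128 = -8200.57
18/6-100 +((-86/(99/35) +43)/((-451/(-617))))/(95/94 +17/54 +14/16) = -9882024491/110823779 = -89.17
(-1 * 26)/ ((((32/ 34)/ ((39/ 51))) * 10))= -169/ 80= -2.11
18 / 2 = 9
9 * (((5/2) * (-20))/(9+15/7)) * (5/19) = -10.63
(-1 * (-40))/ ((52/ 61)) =46.92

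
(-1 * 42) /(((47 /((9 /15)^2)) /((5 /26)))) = -189 /3055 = -0.06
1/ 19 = 0.05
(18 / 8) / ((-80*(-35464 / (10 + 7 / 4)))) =0.00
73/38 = 1.92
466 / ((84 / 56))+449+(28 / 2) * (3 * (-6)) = 1523 / 3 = 507.67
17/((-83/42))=-714/83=-8.60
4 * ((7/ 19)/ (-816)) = -7/ 3876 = -0.00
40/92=10/23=0.43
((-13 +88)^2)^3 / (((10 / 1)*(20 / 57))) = 405791015625 / 8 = 50723876953.12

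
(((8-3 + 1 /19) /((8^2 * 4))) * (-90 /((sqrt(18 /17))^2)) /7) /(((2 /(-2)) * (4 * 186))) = 85 /263872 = 0.00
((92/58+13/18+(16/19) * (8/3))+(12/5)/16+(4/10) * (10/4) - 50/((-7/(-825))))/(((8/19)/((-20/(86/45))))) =146323.14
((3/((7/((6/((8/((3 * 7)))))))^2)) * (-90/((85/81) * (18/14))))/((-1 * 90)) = 11.26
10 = 10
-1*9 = -9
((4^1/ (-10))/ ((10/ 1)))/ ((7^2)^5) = -1/ 7061881225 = -0.00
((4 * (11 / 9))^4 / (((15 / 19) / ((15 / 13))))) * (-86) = -6124388864 / 85293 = -71804.12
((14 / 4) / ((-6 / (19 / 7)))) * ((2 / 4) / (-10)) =19 / 240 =0.08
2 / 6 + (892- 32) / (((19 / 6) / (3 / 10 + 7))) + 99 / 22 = 226559 / 114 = 1987.36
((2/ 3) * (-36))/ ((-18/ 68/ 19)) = 5168/ 3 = 1722.67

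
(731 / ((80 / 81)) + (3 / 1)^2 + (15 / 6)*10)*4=61931 / 20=3096.55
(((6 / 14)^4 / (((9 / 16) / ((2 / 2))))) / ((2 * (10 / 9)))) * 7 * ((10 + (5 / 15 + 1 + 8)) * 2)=12528 / 1715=7.30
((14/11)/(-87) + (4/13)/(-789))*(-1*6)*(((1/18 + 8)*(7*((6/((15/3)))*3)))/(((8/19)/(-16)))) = -26143544/37609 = -695.14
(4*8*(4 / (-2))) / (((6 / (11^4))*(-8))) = 58564 / 3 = 19521.33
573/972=191/324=0.59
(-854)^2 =729316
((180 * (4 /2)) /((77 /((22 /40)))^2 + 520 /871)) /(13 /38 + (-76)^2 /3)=68742 /7207290937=0.00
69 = 69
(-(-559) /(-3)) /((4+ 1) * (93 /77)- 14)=23.41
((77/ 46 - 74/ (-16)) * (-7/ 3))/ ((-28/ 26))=15067/ 1104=13.65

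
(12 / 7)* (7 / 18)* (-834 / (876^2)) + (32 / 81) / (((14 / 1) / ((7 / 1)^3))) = 9.68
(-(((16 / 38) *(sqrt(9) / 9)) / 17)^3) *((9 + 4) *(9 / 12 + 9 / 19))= -51584 / 5762403657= -0.00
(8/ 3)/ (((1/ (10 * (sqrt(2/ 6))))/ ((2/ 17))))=160 * sqrt(3)/ 153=1.81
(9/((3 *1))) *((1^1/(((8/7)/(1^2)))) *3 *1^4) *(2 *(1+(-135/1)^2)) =574119/2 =287059.50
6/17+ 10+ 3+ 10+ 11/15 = 6142/255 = 24.09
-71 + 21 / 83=-5872 / 83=-70.75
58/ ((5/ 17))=986/ 5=197.20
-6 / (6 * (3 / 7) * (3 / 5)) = -35 / 9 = -3.89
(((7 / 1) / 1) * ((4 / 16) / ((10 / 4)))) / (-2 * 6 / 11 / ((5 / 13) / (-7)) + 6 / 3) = 77 / 2404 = 0.03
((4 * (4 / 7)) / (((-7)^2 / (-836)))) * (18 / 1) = -240768 / 343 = -701.95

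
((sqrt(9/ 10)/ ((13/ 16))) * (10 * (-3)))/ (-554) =72 * sqrt(10)/ 3601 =0.06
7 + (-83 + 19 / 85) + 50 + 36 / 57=-40609 / 1615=-25.14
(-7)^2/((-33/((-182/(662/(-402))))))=-597506/3641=-164.10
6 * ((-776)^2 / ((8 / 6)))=2709792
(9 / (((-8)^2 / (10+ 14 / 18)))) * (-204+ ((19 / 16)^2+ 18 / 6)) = -4956215 / 16384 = -302.50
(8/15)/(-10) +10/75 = 2/25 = 0.08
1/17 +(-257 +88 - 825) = -16897/17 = -993.94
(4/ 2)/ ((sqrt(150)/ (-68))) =-68*sqrt(6)/ 15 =-11.10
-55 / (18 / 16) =-48.89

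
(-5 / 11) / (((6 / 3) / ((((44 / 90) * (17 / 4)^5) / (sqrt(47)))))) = -1419857 * sqrt(47) / 433152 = -22.47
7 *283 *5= 9905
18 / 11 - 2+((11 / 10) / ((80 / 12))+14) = 30363 / 2200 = 13.80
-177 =-177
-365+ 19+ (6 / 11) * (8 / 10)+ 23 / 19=-359849 / 1045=-344.35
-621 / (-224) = 621 / 224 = 2.77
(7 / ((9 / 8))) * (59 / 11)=3304 / 99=33.37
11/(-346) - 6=-6.03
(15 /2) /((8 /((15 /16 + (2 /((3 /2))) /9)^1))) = 2345 /2304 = 1.02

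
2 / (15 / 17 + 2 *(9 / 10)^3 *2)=8500 / 16143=0.53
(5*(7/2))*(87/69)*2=1015/23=44.13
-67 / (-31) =67 / 31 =2.16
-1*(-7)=7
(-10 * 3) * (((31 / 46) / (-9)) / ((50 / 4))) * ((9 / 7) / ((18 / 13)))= 403 / 2415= 0.17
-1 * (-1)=1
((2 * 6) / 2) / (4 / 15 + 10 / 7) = 315 / 89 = 3.54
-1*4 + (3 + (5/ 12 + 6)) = 65/ 12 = 5.42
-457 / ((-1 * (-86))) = -5.31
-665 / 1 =-665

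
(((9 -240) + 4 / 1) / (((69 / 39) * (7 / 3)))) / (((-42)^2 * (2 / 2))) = -0.03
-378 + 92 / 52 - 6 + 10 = -4839 / 13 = -372.23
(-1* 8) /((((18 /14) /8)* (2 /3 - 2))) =112 /3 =37.33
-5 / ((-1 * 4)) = 1.25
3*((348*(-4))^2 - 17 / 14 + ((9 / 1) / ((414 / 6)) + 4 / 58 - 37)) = 54280654347 / 9338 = 5812877.96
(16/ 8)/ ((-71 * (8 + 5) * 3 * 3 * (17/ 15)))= -10/ 47073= -0.00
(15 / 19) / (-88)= -15 / 1672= -0.01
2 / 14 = 0.14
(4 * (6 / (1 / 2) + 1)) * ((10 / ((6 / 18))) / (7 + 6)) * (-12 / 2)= -720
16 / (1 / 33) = 528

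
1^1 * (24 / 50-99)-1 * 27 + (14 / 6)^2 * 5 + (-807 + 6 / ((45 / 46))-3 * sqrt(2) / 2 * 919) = -2757 * sqrt(2) / 2-202312 / 225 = -2848.66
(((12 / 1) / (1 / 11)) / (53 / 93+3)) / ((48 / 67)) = 68541 / 1328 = 51.61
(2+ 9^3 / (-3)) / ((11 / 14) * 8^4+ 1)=-1687 / 22535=-0.07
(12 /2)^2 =36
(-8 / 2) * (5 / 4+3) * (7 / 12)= -119 / 12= -9.92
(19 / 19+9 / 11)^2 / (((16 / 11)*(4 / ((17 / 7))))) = 425 / 308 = 1.38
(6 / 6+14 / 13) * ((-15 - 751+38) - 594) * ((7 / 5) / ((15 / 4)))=-333144 / 325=-1025.06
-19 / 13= -1.46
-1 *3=-3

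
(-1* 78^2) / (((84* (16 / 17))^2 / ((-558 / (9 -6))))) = 4542213 / 25088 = 181.05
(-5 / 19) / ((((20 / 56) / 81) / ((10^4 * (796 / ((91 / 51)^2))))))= -3354041520000 / 22477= -149221049.07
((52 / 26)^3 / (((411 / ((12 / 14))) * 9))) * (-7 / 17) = -16 / 20961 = -0.00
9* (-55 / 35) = -99 / 7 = -14.14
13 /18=0.72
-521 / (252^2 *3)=-521 / 190512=-0.00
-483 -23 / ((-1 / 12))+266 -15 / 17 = 988 / 17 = 58.12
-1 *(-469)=469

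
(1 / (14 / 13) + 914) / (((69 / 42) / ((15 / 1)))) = 192135 / 23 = 8353.70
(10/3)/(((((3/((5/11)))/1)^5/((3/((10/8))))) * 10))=2500/39135393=0.00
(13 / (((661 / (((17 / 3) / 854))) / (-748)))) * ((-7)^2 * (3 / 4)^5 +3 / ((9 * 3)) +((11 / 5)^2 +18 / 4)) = -200709162797 / 97544563200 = -2.06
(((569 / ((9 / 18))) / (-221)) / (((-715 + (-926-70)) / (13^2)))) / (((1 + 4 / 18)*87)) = 44382 / 9278753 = 0.00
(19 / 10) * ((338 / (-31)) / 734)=-3211 / 113770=-0.03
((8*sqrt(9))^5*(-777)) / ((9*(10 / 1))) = -343719936 / 5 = -68743987.20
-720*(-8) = 5760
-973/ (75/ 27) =-8757/ 25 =-350.28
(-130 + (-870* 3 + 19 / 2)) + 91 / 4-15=-10891 / 4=-2722.75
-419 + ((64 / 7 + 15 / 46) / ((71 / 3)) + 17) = -9181377 / 22862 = -401.60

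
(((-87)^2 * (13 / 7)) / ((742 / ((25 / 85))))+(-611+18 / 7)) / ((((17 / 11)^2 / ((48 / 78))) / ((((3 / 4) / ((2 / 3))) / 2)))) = -57968603649 / 663471172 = -87.37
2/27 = 0.07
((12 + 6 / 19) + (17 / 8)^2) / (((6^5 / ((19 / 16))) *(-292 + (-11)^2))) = -20467 / 1361608704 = -0.00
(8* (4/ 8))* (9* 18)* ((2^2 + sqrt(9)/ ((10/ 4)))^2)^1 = 438048/ 25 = 17521.92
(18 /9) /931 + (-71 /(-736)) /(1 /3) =199775 /685216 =0.29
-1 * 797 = -797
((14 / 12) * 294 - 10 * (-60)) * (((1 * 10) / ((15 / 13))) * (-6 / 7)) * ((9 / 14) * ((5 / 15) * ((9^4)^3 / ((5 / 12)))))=-249285865515881688 / 245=-1017493328636251.79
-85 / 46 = -1.85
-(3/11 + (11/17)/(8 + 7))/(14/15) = -443/1309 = -0.34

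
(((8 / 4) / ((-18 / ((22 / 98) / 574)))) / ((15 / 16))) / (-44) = 2 / 1898505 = 0.00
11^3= 1331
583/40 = 14.58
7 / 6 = 1.17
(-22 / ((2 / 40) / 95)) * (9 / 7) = -376200 / 7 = -53742.86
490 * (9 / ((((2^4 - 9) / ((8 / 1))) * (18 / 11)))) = 3080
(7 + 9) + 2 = 18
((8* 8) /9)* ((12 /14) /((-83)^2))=128 /144669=0.00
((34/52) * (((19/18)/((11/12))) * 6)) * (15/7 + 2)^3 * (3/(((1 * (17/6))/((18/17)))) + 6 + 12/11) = 24194570892/9172163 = 2637.83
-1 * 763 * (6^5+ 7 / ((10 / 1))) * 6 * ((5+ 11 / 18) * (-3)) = 599295832.10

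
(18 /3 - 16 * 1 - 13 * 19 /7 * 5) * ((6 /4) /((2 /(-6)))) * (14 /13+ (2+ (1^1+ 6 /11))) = 7763445 /2002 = 3877.84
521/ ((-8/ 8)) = -521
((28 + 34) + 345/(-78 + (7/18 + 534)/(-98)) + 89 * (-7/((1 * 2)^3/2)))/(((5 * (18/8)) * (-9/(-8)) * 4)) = -7685126/3974697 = -1.93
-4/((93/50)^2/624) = -721.47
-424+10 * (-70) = -1124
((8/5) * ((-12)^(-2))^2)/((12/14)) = 7/77760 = 0.00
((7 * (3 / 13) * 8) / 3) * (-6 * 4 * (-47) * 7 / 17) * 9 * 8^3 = 2037547008 / 221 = 9219669.72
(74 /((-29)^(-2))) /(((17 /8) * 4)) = 124468 /17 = 7321.65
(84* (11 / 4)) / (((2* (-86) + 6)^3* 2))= -0.00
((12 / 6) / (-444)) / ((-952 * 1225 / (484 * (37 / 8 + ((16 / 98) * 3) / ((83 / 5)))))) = 18324119 / 2105863317600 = 0.00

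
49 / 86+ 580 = 49929 / 86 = 580.57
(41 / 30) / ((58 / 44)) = 451 / 435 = 1.04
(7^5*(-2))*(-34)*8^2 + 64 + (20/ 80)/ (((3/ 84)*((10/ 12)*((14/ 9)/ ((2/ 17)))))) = 6217250934/ 85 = 73144128.64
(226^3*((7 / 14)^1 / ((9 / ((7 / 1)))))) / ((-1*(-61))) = 40401116 / 549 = 73590.38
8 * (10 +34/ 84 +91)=17036/ 21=811.24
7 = 7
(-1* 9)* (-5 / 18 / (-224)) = -5 / 448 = -0.01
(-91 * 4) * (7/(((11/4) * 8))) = -1274/11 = -115.82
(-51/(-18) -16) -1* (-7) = -37/6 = -6.17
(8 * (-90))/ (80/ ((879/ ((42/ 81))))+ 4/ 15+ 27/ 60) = -341755200/ 362573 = -942.58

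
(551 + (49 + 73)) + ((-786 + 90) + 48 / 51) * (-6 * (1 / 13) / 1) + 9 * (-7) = 205706 / 221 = 930.80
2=2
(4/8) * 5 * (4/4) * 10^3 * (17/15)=8500/3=2833.33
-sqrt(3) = -1.73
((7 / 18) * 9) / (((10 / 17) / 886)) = 52717 / 10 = 5271.70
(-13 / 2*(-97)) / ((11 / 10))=573.18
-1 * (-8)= 8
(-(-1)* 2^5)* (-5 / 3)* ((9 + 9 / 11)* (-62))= 357120 / 11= 32465.45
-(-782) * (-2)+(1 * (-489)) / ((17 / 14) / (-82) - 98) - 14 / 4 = -117210197 / 75014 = -1562.51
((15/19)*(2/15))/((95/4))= 8/1805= 0.00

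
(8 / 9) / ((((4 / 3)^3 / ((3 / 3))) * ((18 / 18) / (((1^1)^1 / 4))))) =3 / 32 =0.09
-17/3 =-5.67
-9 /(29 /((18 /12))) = -0.47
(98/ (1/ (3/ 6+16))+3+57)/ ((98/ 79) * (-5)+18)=132483/ 932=142.15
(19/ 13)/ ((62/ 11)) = 209/ 806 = 0.26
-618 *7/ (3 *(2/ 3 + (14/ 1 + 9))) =-4326/ 71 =-60.93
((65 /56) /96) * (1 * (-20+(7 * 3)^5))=265465265 /5376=49379.70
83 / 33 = 2.52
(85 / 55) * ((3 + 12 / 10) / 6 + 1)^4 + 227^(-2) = 73163921353 / 5668190000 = 12.91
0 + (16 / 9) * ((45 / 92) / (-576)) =-5 / 3312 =-0.00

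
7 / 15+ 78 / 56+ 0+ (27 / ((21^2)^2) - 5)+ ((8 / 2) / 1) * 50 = 9453201 / 48020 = 196.86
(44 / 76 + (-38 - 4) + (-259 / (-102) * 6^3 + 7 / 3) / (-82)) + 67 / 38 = -1842433 / 39729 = -46.38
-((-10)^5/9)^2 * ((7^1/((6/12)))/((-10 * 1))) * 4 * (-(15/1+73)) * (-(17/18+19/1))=884576000000000/729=1213410150891.63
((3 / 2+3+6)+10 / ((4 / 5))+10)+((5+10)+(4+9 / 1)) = 61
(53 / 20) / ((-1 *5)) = -53 / 100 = -0.53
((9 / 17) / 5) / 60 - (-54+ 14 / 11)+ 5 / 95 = 18753327 / 355300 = 52.78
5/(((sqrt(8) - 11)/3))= -165/113 - 30 * sqrt(2)/113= -1.84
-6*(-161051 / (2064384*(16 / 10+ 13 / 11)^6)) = 4457994853296875 / 4413547641987219456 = 0.00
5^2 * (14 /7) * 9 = 450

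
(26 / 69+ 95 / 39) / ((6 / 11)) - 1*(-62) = 120479 / 1794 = 67.16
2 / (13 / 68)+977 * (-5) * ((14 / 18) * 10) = -4444126 / 117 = -37983.98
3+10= 13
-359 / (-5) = 359 / 5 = 71.80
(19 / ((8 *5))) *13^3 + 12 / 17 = 710111 / 680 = 1044.28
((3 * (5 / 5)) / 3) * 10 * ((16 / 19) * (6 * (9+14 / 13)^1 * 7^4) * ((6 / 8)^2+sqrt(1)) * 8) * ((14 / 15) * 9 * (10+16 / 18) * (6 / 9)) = 690458451200 / 741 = 931792781.65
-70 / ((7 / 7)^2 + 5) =-35 / 3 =-11.67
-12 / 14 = -6 / 7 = -0.86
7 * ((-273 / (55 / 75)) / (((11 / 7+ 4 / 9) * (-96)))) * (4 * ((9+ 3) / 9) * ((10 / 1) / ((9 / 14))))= 1560650 / 1397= 1117.14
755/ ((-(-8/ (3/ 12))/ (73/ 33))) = 52.19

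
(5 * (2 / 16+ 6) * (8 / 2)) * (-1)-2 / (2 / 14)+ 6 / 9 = -815 / 6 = -135.83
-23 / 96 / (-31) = 23 / 2976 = 0.01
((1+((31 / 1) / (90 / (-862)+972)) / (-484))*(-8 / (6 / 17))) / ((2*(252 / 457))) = -1574993420243 / 76636214424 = -20.55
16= 16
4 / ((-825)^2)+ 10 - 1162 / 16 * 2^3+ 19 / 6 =-567.83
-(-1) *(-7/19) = -7/19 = -0.37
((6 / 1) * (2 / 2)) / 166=3 / 83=0.04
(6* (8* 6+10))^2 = 121104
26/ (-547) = -26/ 547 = -0.05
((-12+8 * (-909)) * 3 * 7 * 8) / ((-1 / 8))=9789696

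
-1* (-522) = 522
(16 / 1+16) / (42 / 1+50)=0.35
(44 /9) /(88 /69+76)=253 /3999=0.06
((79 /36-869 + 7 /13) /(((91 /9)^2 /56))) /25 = -7297434 /384475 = -18.98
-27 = -27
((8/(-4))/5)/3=-2/15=-0.13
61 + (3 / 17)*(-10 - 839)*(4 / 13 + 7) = -228484 / 221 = -1033.86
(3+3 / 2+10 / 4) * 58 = 406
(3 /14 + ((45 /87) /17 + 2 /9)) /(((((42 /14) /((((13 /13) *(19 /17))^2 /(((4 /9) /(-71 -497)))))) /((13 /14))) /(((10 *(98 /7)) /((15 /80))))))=-1546328482400 /8976051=-172272.69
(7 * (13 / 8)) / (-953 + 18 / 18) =-13 / 1088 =-0.01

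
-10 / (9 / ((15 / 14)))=-25 / 21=-1.19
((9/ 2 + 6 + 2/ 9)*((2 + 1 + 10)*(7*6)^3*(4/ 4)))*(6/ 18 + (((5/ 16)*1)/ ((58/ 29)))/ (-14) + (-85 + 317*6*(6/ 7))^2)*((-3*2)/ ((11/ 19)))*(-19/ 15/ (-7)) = -20348050646943331/ 440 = -46245569652143.93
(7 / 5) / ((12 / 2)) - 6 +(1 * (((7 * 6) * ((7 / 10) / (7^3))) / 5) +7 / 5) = -4567 / 1050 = -4.35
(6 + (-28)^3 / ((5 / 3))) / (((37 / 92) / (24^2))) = -3488251392 / 185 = -18855412.93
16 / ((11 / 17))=272 / 11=24.73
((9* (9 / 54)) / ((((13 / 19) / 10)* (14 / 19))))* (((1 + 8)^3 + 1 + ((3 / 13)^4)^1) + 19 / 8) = 906143647005 / 41584816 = 21790.25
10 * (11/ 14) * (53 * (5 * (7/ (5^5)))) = 583/ 125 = 4.66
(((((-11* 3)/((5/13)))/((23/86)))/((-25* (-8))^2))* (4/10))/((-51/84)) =129129/24437500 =0.01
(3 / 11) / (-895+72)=-3 / 9053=-0.00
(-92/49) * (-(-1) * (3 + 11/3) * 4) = -50.07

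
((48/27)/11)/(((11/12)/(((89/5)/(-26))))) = -2848/23595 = -0.12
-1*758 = -758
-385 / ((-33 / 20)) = 700 / 3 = 233.33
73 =73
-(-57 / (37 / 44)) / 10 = 1254 / 185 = 6.78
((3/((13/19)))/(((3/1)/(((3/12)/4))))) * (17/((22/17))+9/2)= 1843/1144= 1.61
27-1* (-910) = 937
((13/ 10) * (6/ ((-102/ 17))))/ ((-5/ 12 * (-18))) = -13/ 75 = -0.17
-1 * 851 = -851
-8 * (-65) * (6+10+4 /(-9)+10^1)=119600 /9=13288.89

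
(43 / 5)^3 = 79507 / 125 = 636.06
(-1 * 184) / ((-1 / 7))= 1288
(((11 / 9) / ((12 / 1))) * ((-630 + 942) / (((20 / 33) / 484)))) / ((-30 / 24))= -1522664 / 75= -20302.19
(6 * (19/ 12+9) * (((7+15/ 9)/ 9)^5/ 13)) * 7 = 406251664/ 14348907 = 28.31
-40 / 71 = -0.56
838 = 838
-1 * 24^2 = -576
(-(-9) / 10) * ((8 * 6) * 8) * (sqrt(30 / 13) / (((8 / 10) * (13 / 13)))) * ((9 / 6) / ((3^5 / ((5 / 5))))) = 8 * sqrt(390) / 39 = 4.05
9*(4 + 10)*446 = 56196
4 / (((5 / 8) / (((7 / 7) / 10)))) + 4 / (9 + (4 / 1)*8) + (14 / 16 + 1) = 21423 / 8200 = 2.61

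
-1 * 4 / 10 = -2 / 5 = -0.40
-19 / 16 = -1.19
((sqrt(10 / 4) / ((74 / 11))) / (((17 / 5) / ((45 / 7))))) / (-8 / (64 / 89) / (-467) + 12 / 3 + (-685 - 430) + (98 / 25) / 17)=-5253750 * sqrt(10) / 41525748943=-0.00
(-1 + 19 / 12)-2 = -17 / 12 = -1.42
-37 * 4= -148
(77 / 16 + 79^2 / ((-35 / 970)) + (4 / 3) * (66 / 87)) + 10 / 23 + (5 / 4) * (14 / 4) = -38761116907 / 224112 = -172954.22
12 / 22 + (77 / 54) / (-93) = 0.53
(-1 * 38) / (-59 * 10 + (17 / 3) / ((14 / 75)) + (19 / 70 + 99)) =1330 / 16113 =0.08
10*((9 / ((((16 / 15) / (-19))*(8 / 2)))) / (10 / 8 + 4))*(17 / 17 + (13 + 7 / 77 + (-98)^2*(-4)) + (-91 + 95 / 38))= 3620022975 / 1232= 2938330.34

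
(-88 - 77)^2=27225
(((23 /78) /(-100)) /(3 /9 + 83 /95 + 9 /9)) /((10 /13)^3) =-73853 /25160000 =-0.00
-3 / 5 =-0.60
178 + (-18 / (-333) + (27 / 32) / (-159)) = 11172915 / 62752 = 178.05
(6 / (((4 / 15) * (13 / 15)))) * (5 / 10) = 675 / 52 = 12.98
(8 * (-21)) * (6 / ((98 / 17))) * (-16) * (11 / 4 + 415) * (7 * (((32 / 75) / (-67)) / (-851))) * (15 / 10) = 130899456 / 1425425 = 91.83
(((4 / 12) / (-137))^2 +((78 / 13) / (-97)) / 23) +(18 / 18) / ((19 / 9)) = 3372550154 / 7160392269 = 0.47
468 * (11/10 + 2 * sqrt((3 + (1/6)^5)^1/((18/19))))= 2574/5 + 13 * sqrt(1329753)/9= 2180.46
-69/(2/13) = -897/2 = -448.50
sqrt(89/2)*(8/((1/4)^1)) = 213.47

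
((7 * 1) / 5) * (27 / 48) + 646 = 51743 / 80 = 646.79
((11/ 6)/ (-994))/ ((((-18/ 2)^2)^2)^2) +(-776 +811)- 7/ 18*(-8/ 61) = 548918642592517/ 15660569286684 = 35.05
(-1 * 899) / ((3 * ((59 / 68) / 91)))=-5563012 / 177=-31429.45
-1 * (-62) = 62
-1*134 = -134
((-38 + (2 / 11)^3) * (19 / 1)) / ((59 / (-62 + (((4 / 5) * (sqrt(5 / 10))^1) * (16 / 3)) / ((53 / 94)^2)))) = 59571460 / 78529- 54335320832 * sqrt(2) / 661763883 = 642.48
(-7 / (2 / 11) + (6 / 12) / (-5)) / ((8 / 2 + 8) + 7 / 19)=-3.12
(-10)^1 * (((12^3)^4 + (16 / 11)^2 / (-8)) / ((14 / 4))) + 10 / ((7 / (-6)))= -21576963084786140 / 847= -25474572709310.67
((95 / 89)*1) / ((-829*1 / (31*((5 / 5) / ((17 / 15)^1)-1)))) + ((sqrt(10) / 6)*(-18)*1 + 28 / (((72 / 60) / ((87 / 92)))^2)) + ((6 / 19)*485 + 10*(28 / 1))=441.06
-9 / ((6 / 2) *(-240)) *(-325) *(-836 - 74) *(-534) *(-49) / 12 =128976575 / 16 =8061035.94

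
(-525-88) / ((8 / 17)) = -10421 / 8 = -1302.62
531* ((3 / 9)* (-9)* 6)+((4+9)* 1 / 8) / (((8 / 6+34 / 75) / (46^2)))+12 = -2042553 / 268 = -7621.47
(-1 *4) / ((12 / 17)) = -17 / 3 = -5.67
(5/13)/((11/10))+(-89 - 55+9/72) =-164193/1144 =-143.53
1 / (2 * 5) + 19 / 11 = 201 / 110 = 1.83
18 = 18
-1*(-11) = 11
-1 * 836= -836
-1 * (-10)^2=-100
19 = 19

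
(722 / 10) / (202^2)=361 / 204020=0.00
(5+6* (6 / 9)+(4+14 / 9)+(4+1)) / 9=176 / 81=2.17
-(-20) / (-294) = -10 / 147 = -0.07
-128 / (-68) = 32 / 17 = 1.88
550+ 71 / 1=621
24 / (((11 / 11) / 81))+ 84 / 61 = 118668 / 61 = 1945.38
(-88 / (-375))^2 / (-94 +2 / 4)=-1408 / 2390625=-0.00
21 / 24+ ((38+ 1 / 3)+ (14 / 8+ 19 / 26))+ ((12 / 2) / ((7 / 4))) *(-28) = -16945 / 312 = -54.31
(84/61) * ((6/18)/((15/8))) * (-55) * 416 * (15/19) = -5125120/1159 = -4422.02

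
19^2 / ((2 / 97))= 35017 / 2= 17508.50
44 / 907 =0.05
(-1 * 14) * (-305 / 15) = 854 / 3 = 284.67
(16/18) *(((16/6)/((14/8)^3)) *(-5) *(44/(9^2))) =-901120/750141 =-1.20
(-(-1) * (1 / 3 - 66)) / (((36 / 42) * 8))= -1379 / 144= -9.58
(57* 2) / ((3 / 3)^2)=114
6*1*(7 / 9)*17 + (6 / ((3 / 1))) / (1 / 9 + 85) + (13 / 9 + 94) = 602540 / 3447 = 174.80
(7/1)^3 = 343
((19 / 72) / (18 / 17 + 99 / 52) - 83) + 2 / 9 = -3898111 / 47142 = -82.69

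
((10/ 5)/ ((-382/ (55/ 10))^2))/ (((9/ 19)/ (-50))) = -57475/ 1313316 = -0.04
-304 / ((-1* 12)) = 76 / 3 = 25.33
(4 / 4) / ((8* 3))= 0.04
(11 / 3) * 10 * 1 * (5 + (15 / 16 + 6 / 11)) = 237.71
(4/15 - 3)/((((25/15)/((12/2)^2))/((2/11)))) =-2952/275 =-10.73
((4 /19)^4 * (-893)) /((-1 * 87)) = 12032 /596733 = 0.02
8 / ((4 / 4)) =8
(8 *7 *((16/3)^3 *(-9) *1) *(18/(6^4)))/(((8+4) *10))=-3584/405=-8.85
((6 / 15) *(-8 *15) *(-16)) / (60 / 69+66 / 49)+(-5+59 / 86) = 36754669 / 107414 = 342.18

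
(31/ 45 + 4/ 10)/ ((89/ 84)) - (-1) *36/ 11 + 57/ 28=2605301/ 411180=6.34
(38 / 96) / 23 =0.02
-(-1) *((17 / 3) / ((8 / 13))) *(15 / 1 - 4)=101.29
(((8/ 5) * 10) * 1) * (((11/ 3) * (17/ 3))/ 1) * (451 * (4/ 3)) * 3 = 599729.78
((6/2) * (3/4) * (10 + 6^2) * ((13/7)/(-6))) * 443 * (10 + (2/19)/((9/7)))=-143080.12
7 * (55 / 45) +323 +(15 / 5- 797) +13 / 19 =-78961 / 171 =-461.76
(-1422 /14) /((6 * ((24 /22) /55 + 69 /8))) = -191180 /97629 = -1.96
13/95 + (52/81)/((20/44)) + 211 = 1635566/7695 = 212.55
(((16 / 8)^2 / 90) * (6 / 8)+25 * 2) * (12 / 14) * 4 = 6004 / 35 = 171.54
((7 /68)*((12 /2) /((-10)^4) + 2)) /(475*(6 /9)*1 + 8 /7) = 1470441 /2269160000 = 0.00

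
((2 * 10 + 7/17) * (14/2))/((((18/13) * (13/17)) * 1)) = 2429/18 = 134.94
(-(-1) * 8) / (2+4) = 4 / 3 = 1.33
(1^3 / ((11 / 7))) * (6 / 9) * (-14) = -196 / 33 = -5.94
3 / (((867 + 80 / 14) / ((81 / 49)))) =243 / 42763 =0.01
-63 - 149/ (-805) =-50566/ 805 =-62.81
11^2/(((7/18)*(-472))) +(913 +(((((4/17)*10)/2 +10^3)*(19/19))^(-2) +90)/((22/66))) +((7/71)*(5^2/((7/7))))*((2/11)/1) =110516584313042151/93437282061200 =1182.79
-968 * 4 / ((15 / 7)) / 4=-6776 / 15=-451.73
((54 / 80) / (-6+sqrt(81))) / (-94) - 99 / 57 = -124251 / 71440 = -1.74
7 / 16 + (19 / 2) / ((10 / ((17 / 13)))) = 1.68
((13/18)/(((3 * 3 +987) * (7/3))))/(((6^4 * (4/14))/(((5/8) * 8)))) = 65/15489792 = 0.00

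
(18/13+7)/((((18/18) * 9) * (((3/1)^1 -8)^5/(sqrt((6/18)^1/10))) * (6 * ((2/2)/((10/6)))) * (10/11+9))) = -11 * sqrt(30)/39487500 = -0.00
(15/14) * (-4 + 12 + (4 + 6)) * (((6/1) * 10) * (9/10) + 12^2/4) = 12150/7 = 1735.71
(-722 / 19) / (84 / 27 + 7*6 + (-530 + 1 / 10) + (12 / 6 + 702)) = -3420 / 19729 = -0.17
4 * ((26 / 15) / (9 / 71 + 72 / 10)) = 7384 / 7803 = 0.95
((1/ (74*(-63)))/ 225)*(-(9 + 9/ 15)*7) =8/ 124875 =0.00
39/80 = 0.49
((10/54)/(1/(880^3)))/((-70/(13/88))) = -50336000/189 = -266328.04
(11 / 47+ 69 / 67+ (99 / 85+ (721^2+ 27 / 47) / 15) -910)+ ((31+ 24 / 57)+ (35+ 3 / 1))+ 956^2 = 14459792048956 / 15256905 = 947753.95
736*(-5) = -3680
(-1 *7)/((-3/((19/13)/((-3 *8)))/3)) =-133/312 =-0.43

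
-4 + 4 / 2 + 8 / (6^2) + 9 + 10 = 155 / 9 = 17.22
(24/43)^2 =576/1849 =0.31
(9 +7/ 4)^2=115.56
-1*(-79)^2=-6241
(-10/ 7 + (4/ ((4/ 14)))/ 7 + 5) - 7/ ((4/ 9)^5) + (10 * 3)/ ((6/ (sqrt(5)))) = -2853465/ 7168 + 5 * sqrt(5) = -386.90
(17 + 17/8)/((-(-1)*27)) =17/24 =0.71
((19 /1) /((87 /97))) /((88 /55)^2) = 46075 /5568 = 8.27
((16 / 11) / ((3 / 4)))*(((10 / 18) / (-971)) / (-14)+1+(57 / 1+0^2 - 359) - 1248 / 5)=-10778192416 / 10093545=-1067.83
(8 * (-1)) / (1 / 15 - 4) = 120 / 59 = 2.03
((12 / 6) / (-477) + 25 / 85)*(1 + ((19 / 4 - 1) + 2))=7053 / 3604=1.96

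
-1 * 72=-72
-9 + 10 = 1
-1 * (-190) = 190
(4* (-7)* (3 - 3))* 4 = 0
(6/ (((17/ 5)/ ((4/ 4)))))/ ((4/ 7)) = 105/ 34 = 3.09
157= 157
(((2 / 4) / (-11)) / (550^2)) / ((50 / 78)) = -0.00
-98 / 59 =-1.66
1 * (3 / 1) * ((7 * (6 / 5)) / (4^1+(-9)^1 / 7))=882 / 95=9.28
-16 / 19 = -0.84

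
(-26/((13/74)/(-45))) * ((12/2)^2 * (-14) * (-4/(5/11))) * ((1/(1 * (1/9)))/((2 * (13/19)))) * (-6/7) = -2164745088/13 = -166518852.92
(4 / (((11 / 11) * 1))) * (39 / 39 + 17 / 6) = 46 / 3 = 15.33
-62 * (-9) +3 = 561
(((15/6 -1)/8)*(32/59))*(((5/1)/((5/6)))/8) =0.08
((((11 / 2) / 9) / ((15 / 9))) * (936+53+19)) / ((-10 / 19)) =-702.24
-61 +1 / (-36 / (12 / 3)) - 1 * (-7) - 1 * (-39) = -136 / 9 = -15.11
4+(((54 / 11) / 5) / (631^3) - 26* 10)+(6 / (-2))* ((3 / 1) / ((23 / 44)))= -86833427440178 / 317818082615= -273.22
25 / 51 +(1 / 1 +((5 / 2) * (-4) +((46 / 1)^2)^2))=228349822 / 51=4477447.49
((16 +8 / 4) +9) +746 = 773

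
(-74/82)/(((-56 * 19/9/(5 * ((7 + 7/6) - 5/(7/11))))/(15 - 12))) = 21645/610736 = 0.04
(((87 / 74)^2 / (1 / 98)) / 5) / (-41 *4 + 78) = -370881 / 1177340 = -0.32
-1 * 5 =-5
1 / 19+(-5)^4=11876 / 19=625.05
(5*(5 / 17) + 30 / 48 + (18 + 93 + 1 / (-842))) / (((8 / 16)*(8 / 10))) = 32376665 / 114512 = 282.74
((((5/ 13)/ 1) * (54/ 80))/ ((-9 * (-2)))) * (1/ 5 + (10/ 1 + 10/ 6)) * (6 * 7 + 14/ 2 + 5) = 2403/ 260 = 9.24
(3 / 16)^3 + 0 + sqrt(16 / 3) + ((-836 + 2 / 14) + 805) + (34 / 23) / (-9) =-28.71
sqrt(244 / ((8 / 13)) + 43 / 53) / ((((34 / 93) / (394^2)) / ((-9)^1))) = -32483133* sqrt(4464190) / 901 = -76173595.34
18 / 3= 6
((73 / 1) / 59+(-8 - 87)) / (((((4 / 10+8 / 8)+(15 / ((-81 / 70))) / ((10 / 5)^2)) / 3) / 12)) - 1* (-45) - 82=1796.75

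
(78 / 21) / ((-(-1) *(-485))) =-26 / 3395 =-0.01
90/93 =30/31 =0.97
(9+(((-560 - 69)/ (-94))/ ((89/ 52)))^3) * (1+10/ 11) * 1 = 105685849463187/ 805111961357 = 131.27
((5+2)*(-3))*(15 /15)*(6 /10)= -63 /5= -12.60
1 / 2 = 0.50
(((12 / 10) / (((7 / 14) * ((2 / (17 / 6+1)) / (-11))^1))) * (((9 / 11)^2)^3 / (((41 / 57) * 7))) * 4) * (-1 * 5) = 60.29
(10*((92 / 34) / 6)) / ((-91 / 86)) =-19780 / 4641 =-4.26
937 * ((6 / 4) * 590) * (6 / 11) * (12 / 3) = 19901880 / 11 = 1809261.82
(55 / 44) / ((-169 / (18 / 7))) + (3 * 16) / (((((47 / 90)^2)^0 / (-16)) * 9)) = -605831 / 7098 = -85.35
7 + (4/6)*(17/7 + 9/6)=202/21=9.62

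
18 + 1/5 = 91/5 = 18.20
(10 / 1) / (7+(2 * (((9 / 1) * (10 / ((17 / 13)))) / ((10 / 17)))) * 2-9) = 5 / 233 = 0.02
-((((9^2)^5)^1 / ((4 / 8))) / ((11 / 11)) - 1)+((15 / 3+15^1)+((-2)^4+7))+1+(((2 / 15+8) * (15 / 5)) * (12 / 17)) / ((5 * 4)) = -2963766721359 / 425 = -6973568756.14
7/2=3.50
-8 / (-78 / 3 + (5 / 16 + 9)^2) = -2048 / 15545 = -0.13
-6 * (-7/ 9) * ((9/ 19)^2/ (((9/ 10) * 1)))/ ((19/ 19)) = 420/ 361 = 1.16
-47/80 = -0.59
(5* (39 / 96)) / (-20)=-13 / 128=-0.10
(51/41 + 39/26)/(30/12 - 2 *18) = -225/2747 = -0.08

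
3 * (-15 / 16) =-45 / 16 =-2.81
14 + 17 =31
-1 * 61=-61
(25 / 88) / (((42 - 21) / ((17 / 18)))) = 425 / 33264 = 0.01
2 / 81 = 0.02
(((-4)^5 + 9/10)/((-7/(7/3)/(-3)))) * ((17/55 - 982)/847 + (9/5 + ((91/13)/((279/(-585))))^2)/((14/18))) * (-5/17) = 127391106950263/1522118290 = 83693.30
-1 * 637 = -637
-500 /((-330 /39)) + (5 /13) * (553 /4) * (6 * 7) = 655615 /286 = 2292.36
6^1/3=2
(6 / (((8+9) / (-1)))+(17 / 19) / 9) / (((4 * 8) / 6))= -737 / 15504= -0.05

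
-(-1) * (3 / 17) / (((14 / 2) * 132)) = 1 / 5236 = 0.00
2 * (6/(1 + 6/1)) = 12/7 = 1.71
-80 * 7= -560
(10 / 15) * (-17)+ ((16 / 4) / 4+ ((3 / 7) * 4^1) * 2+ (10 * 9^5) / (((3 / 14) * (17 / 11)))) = 636545755 / 357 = 1783041.33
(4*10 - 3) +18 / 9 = 39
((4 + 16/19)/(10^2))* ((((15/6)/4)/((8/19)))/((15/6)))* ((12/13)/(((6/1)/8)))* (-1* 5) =-0.18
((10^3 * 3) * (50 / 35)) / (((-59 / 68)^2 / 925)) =128316000000 / 24367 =5265974.47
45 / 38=1.18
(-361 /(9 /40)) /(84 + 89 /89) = -2888 /153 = -18.88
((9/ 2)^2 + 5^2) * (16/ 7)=724/ 7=103.43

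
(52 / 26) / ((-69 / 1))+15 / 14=1007 / 966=1.04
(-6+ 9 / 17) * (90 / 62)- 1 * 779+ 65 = -721.94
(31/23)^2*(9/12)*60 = 43245/529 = 81.75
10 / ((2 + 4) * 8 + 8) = 5 / 28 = 0.18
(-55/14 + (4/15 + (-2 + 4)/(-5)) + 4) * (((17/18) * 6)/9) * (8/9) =-884/25515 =-0.03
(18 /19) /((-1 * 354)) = -3 /1121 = -0.00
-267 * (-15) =4005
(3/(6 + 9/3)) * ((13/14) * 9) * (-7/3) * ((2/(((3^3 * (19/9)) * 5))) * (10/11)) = -26/627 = -0.04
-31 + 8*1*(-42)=-367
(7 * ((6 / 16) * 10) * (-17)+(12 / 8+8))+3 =-1735 / 4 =-433.75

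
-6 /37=-0.16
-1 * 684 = -684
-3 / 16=-0.19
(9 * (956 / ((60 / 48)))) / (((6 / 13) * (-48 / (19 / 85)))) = -59033 / 850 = -69.45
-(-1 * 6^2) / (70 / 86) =1548 / 35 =44.23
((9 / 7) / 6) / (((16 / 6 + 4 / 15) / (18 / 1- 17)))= 0.07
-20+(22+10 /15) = 8 /3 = 2.67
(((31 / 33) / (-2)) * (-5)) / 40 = 31 / 528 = 0.06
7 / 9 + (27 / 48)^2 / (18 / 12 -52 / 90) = 107173 / 95616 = 1.12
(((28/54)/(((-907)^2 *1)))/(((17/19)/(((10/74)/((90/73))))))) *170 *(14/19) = 0.00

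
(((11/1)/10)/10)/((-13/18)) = -99/650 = -0.15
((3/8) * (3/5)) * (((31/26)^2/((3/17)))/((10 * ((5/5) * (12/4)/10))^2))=16337/81120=0.20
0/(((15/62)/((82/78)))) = 0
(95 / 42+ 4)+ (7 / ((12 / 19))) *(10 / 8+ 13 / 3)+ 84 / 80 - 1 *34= 177377 / 5040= 35.19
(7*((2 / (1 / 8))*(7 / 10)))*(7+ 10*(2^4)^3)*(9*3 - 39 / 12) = 76280554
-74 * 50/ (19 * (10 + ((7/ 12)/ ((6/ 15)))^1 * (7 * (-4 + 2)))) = 1776/ 95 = 18.69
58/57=1.02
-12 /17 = -0.71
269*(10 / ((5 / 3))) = 1614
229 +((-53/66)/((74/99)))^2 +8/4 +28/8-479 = -5330247/21904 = -243.35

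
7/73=0.10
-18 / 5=-3.60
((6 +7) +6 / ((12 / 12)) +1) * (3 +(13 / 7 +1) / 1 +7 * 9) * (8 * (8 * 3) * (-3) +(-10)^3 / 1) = -15192640 / 7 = -2170377.14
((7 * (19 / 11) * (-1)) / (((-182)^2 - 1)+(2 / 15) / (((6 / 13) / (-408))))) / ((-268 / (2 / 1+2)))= 1995 / 364871749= 0.00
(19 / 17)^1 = 19 / 17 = 1.12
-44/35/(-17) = 44/595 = 0.07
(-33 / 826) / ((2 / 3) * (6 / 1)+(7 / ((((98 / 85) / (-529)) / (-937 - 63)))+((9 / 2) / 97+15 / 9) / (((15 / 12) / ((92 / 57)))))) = -2736855 / 220021589770288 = -0.00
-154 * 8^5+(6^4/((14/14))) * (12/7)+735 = -35303207/7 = -5043315.29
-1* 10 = -10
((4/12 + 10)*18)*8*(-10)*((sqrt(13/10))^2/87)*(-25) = 161200/29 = 5558.62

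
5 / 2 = 2.50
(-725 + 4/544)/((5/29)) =-2859371/680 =-4204.96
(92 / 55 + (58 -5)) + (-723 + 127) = -541.33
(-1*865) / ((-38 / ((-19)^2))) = 16435 / 2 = 8217.50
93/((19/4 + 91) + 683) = 0.12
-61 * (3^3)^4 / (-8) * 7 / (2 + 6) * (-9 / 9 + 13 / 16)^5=-55142849601 / 67108864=-821.69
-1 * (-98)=98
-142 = -142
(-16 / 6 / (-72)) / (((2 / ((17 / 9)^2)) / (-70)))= -4.63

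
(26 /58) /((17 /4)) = 52 /493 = 0.11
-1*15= -15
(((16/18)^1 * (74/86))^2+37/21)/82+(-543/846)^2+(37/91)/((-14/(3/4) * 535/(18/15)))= 10182298848567778/23113447157229975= 0.44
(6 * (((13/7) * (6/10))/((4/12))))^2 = 492804/1225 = 402.29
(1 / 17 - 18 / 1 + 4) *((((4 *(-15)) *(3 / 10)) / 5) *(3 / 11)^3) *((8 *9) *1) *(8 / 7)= 66344832 / 791945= 83.77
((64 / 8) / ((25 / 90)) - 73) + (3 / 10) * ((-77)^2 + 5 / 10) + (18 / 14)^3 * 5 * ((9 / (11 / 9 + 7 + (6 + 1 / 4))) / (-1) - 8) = 5872276379 / 3574060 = 1643.03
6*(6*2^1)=72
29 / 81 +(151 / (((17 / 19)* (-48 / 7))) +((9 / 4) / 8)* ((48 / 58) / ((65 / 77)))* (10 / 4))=-195725515 / 8306064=-23.56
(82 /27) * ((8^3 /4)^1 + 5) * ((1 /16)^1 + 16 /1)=1401421 /216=6488.06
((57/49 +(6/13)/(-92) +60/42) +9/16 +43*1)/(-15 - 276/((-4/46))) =10818139/740520144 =0.01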